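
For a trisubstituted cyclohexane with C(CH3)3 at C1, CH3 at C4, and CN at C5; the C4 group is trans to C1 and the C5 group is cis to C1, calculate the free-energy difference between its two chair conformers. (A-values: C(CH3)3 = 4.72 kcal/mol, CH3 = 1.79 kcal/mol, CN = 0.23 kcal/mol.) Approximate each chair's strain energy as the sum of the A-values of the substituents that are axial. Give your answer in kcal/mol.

Chair I (tert-butyl axial, methyl axial, cyano axial): E = 6.74 kcal/mol.
Chair II (tert-butyl equatorial, methyl equatorial, cyano equatorial): E = 0.00 kcal/mol.
ΔE = 6.74 − 0.00 = 6.74 kcal/mol; chair II is more stable.

6.74 kcal/mol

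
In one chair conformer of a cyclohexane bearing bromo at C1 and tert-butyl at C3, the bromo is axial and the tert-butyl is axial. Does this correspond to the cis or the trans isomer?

C1 and C3 have the same parity, so their axial bonds point in the same direction.
With same-parity carbons, two substituents on the same face are both axial or both equatorial; opposite faces give one of each.
Here the groups are axial/axial → same face → cis.

cis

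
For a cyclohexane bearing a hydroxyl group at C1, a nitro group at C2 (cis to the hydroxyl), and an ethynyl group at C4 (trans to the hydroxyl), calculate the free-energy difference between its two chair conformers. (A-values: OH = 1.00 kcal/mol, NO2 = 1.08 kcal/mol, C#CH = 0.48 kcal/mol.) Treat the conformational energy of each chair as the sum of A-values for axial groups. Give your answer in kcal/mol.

Chair I (hydroxyl axial, nitro equatorial, ethynyl axial): E = 1.48 kcal/mol.
Chair II (hydroxyl equatorial, nitro axial, ethynyl equatorial): E = 1.08 kcal/mol.
ΔE = 1.48 − 1.08 = 0.40 kcal/mol; chair II is more stable.

0.40 kcal/mol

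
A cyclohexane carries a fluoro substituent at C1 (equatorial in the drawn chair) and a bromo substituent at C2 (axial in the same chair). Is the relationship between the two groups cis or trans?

C1 and C2 have opposite parity, so their axial bonds point in opposite directions.
With opposite-parity carbons, two substituents on the same face are one axial and one equatorial; opposite faces give both axial or both equatorial.
Here the groups are equatorial/axial → same face → cis.

cis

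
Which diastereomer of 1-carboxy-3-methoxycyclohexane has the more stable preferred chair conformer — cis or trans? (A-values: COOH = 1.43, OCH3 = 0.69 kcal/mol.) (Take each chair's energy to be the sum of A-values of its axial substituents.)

cis

At 1,3 positions (parity same): cis → (e,e or a,a); trans → (a,e or e,a).
Best chair for cis: E = 0.00 kcal/mol; best chair for trans: E = 0.69 kcal/mol.
The cis isomer is lower by 0.69 kcal/mol.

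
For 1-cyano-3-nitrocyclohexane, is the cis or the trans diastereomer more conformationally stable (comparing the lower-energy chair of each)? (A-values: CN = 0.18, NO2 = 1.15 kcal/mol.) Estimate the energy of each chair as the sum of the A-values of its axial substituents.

cis

At 1,3 positions (parity same): cis → (e,e or a,a); trans → (a,e or e,a).
Best chair for cis: E = 0.00 kcal/mol; best chair for trans: E = 0.18 kcal/mol.
The cis isomer is lower by 0.18 kcal/mol.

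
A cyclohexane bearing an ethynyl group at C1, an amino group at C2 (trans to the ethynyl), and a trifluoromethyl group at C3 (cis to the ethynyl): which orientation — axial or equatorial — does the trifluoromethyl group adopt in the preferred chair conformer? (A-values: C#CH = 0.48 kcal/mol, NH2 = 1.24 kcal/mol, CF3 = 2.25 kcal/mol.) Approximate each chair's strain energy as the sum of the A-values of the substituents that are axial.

equatorial

Chair I (ethynyl axial, amino axial, trifluoromethyl axial): E = 3.97 kcal/mol.
Chair II (ethynyl equatorial, amino equatorial, trifluoromethyl equatorial): E = 0.00 kcal/mol.
Chair II is the more stable (lower-energy) conformer, and in that chair the trifluoromethyl group is equatorial.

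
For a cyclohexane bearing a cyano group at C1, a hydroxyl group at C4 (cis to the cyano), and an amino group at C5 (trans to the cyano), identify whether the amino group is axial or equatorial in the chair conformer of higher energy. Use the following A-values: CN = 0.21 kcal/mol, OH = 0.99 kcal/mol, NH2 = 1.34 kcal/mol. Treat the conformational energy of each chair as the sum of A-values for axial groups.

Chair I (cyano axial, hydroxyl equatorial, amino equatorial): E = 0.21 kcal/mol.
Chair II (cyano equatorial, hydroxyl axial, amino axial): E = 2.33 kcal/mol.
Chair II is the less stable (higher-energy) conformer, and in that chair the amino group is axial.

axial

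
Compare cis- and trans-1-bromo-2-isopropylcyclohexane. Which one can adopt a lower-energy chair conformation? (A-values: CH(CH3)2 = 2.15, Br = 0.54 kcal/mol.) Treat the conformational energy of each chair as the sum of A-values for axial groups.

At 1,2 positions (parity opposite): cis → (a,e or e,a); trans → (e,e or a,a).
Best chair for cis: E = 0.54 kcal/mol; best chair for trans: E = 0.00 kcal/mol.
The trans isomer is lower by 0.54 kcal/mol.

trans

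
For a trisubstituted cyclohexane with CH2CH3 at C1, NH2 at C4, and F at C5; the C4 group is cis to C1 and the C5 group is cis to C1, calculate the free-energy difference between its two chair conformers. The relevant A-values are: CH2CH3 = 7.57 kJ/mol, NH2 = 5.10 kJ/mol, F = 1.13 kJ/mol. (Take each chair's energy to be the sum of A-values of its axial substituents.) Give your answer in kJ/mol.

Chair I (ethyl axial, amino equatorial, fluoro axial): E = 8.70 kJ/mol.
Chair II (ethyl equatorial, amino axial, fluoro equatorial): E = 5.10 kJ/mol.
ΔE = 8.70 − 5.10 = 3.60 kJ/mol; chair II is more stable.

3.60 kJ/mol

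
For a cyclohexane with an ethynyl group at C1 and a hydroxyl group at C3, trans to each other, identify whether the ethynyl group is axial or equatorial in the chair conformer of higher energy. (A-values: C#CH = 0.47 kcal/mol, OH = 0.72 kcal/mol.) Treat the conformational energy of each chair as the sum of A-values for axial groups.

C1 and C3 have the same parity, so for the trans isomer the two substituents are one axial and one equatorial in each chair.
Chair I (ethynyl axial, hydroxyl equatorial): E = 0.47 kcal/mol.
Chair II (ethynyl equatorial, hydroxyl axial): E = 0.72 kcal/mol.
Chair II is the less stable (higher-energy) conformer, and in that chair the ethynyl group is equatorial.

equatorial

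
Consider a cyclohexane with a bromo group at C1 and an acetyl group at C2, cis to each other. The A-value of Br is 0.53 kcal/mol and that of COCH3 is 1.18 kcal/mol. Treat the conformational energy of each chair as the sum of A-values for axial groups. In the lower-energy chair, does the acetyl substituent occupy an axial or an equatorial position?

C1 and C2 have opposite parity, so for the cis isomer the two substituents are one axial and one equatorial in each chair.
Chair I (bromo axial, acetyl equatorial): E = 0.53 kcal/mol.
Chair II (bromo equatorial, acetyl axial): E = 1.18 kcal/mol.
Chair I is the more stable (lower-energy) conformer, and in that chair the acetyl group is equatorial.

equatorial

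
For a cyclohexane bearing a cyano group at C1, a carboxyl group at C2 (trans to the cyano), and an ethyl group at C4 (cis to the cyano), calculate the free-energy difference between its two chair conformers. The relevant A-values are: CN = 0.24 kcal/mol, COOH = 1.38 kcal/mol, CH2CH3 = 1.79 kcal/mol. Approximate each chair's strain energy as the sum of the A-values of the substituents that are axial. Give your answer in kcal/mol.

Chair I (cyano axial, carboxyl axial, ethyl equatorial): E = 1.62 kcal/mol.
Chair II (cyano equatorial, carboxyl equatorial, ethyl axial): E = 1.79 kcal/mol.
ΔE = 1.79 − 1.62 = 0.17 kcal/mol; chair I is more stable.

0.17 kcal/mol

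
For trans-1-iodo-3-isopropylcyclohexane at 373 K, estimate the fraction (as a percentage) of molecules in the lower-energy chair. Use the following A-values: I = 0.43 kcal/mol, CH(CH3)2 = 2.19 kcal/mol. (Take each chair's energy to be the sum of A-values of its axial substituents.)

C1 and C3 have the same parity, so for the trans isomer the two substituents are one axial and one equatorial in each chair.
Chair I (iodo axial, isopropyl equatorial): E = 0.43 kcal/mol; chair II (iodo equatorial, isopropyl axial): E = 2.19 kcal/mol.
ΔG = 1.76 kcal/mol between the two chairs.
K = exp(ΔG/RT) with R = 1.987×10⁻³ kcal mol⁻¹ K⁻¹ and T = 373 K gives K ≈ 10.7.
Fraction in the lower-energy chair = K/(K+1) = 91.5%.

91.5%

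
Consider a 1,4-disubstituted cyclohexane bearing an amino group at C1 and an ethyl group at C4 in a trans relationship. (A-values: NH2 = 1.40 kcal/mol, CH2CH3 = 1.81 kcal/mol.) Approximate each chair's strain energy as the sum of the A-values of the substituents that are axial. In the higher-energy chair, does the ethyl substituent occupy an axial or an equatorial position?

C1 and C4 have opposite parity, so for the trans isomer the two substituents are e,e in one chair and a,a in the other.
Chair I (amino axial, ethyl axial): E = 3.21 kcal/mol.
Chair II (amino equatorial, ethyl equatorial): E = 0.00 kcal/mol.
Chair I is the less stable (higher-energy) conformer, and in that chair the ethyl group is axial.

axial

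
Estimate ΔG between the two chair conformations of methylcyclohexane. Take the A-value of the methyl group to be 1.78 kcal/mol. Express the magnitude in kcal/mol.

1.78 kcal/mol

A monosubstituted cyclohexane has one chair with the methyl group axial (E = A = 1.78 kcal/mol) and one with it equatorial (E = 0).
ΔE = 1.78 − 0 = 1.78 kcal/mol.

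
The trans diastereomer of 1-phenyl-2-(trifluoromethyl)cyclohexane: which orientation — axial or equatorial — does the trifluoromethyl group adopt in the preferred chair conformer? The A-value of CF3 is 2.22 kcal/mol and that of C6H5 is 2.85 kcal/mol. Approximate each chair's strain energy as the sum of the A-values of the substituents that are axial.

C1 and C2 have opposite parity, so for the trans isomer the two substituents are e,e in one chair and a,a in the other.
Chair I (trifluoromethyl axial, phenyl axial): E = 5.07 kcal/mol.
Chair II (trifluoromethyl equatorial, phenyl equatorial): E = 0.00 kcal/mol.
Chair II is the more stable (lower-energy) conformer, and in that chair the trifluoromethyl group is equatorial.

equatorial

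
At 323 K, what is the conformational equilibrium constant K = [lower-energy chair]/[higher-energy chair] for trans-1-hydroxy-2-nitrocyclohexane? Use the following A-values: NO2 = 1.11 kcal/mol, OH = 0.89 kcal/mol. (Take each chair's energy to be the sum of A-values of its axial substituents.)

K ≈ 22.6

C1 and C2 have opposite parity, so for the trans isomer the two substituents are e,e in one chair and a,a in the other.
Chair I (nitro axial, hydroxyl axial): E = 2.00 kcal/mol; chair II (nitro equatorial, hydroxyl equatorial): E = 0.00 kcal/mol.
ΔG = 2.00 kcal/mol between the two chairs.
K = exp(ΔG/RT) with R = 1.987×10⁻³ kcal mol⁻¹ K⁻¹ and T = 323 K gives K ≈ 22.6.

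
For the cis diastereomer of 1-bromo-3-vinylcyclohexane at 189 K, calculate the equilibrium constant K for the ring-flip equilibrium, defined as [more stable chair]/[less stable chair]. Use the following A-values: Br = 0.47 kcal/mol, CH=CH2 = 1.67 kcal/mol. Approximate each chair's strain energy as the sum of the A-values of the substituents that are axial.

K ≈ 298

C1 and C3 have the same parity, so for the cis isomer the two substituents are e,e in one chair and a,a in the other.
Chair I (bromo axial, vinyl axial): E = 2.14 kcal/mol; chair II (bromo equatorial, vinyl equatorial): E = 0.00 kcal/mol.
ΔG = 2.14 kcal/mol between the two chairs.
K = exp(ΔG/RT) with R = 1.987×10⁻³ kcal mol⁻¹ K⁻¹ and T = 189 K gives K ≈ 298.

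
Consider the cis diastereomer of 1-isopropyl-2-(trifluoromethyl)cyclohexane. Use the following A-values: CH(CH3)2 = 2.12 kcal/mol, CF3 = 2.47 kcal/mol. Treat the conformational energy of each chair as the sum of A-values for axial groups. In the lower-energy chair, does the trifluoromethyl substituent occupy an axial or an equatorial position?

C1 and C2 have opposite parity, so for the cis isomer the two substituents are one axial and one equatorial in each chair.
Chair I (isopropyl axial, trifluoromethyl equatorial): E = 2.12 kcal/mol.
Chair II (isopropyl equatorial, trifluoromethyl axial): E = 2.47 kcal/mol.
Chair I is the more stable (lower-energy) conformer, and in that chair the trifluoromethyl group is equatorial.

equatorial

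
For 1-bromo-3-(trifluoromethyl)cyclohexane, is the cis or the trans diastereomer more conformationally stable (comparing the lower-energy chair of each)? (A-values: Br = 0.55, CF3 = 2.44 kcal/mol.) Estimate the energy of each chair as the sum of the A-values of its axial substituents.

At 1,3 positions (parity same): cis → (e,e or a,a); trans → (a,e or e,a).
Best chair for cis: E = 0.00 kcal/mol; best chair for trans: E = 0.55 kcal/mol.
The cis isomer is lower by 0.55 kcal/mol.

cis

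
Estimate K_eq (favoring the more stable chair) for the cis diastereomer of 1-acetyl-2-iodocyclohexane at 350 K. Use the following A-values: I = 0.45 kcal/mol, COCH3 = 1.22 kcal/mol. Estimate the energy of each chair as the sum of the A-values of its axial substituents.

C1 and C2 have opposite parity, so for the cis isomer the two substituents are one axial and one equatorial in each chair.
Chair I (iodo axial, acetyl equatorial): E = 0.45 kcal/mol; chair II (iodo equatorial, acetyl axial): E = 1.22 kcal/mol.
ΔG = 0.77 kcal/mol between the two chairs.
K = exp(ΔG/RT) with R = 1.987×10⁻³ kcal mol⁻¹ K⁻¹ and T = 350 K gives K ≈ 3.03.

K ≈ 3.03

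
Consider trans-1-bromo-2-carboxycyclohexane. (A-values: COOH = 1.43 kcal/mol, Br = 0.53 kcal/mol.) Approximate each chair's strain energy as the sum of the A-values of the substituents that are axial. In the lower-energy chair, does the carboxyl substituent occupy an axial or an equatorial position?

equatorial

C1 and C2 have opposite parity, so for the trans isomer the two substituents are e,e in one chair and a,a in the other.
Chair I (carboxyl axial, bromo axial): E = 1.96 kcal/mol.
Chair II (carboxyl equatorial, bromo equatorial): E = 0.00 kcal/mol.
Chair II is the more stable (lower-energy) conformer, and in that chair the carboxyl group is equatorial.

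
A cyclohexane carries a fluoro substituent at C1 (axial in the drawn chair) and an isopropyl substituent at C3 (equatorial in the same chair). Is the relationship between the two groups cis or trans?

trans

C1 and C3 have the same parity, so their axial bonds point in the same direction.
With same-parity carbons, two substituents on the same face are both axial or both equatorial; opposite faces give one of each.
Here the groups are axial/equatorial → opposite face → trans.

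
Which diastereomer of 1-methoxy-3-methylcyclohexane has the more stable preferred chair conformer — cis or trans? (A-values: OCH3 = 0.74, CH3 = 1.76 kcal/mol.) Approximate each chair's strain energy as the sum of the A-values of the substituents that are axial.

At 1,3 positions (parity same): cis → (e,e or a,a); trans → (a,e or e,a).
Best chair for cis: E = 0.00 kcal/mol; best chair for trans: E = 0.74 kcal/mol.
The cis isomer is lower by 0.74 kcal/mol.

cis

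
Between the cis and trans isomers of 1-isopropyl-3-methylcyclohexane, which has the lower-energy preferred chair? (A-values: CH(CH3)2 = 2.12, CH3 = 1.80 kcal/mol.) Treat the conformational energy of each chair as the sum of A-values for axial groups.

At 1,3 positions (parity same): cis → (e,e or a,a); trans → (a,e or e,a).
Best chair for cis: E = 0.00 kcal/mol; best chair for trans: E = 1.80 kcal/mol.
The cis isomer is lower by 1.80 kcal/mol.

cis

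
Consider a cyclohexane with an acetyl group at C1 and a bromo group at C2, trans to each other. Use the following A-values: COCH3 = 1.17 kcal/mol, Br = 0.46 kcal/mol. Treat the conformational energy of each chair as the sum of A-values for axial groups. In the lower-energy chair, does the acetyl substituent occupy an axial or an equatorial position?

C1 and C2 have opposite parity, so for the trans isomer the two substituents are e,e in one chair and a,a in the other.
Chair I (acetyl axial, bromo axial): E = 1.63 kcal/mol.
Chair II (acetyl equatorial, bromo equatorial): E = 0.00 kcal/mol.
Chair II is the more stable (lower-energy) conformer, and in that chair the acetyl group is equatorial.

equatorial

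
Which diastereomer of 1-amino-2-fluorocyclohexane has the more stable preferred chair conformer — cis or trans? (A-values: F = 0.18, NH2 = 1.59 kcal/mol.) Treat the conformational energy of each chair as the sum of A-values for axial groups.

At 1,2 positions (parity opposite): cis → (a,e or e,a); trans → (e,e or a,a).
Best chair for cis: E = 0.18 kcal/mol; best chair for trans: E = 0.00 kcal/mol.
The trans isomer is lower by 0.18 kcal/mol.

trans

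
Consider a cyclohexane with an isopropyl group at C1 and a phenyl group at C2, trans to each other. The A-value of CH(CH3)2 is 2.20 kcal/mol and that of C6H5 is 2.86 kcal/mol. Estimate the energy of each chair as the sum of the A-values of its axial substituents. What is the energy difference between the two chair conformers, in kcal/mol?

C1 and C2 have opposite parity, so for the trans isomer the two substituents are e,e in one chair and a,a in the other.
Chair I (isopropyl axial, phenyl axial): E = 5.06 kcal/mol.
Chair II (isopropyl equatorial, phenyl equatorial): E = 0.00 kcal/mol.
ΔE = 5.06 − 0.00 = 5.06 kcal/mol; chair II is more stable.

5.06 kcal/mol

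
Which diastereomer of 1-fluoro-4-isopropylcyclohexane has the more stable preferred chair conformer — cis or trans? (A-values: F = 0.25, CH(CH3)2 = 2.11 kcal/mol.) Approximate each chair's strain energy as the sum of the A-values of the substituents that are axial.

trans

At 1,4 positions (parity opposite): cis → (a,e or e,a); trans → (e,e or a,a).
Best chair for cis: E = 0.25 kcal/mol; best chair for trans: E = 0.00 kcal/mol.
The trans isomer is lower by 0.25 kcal/mol.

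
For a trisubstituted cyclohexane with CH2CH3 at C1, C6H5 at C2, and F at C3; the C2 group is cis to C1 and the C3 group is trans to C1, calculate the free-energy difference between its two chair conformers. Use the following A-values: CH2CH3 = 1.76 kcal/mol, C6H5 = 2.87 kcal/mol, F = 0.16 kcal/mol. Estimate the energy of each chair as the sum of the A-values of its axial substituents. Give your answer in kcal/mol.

Chair I (ethyl axial, phenyl equatorial, fluoro equatorial): E = 1.76 kcal/mol.
Chair II (ethyl equatorial, phenyl axial, fluoro axial): E = 3.03 kcal/mol.
ΔE = 3.03 − 1.76 = 1.27 kcal/mol; chair I is more stable.

1.27 kcal/mol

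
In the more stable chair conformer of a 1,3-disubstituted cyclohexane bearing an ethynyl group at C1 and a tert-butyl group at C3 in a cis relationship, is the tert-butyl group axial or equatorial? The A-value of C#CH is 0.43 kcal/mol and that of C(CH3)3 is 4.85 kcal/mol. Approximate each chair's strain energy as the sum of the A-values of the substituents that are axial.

equatorial

C1 and C3 have the same parity, so for the cis isomer the two substituents are e,e in one chair and a,a in the other.
Chair I (ethynyl axial, tert-butyl axial): E = 5.28 kcal/mol.
Chair II (ethynyl equatorial, tert-butyl equatorial): E = 0.00 kcal/mol.
Chair II is the more stable (lower-energy) conformer, and in that chair the tert-butyl group is equatorial.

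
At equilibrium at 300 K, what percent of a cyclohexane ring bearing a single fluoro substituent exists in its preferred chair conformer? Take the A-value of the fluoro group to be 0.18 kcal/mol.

One chair has the fluoro group axial (E = 0.18 kcal/mol) and the other has it equatorial (E = 0).
ΔG = 0.18 kcal/mol between the two chairs.
K = exp(ΔG/RT) with R = 1.987×10⁻³ kcal mol⁻¹ K⁻¹ and T = 300 K gives K ≈ 1.35.
Fraction in the lower-energy chair = K/(K+1) = 57.5%.

57.5%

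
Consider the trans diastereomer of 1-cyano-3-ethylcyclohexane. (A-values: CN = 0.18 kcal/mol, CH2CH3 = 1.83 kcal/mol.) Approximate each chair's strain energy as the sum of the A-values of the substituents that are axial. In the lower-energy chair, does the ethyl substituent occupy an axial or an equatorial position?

C1 and C3 have the same parity, so for the trans isomer the two substituents are one axial and one equatorial in each chair.
Chair I (cyano axial, ethyl equatorial): E = 0.18 kcal/mol.
Chair II (cyano equatorial, ethyl axial): E = 1.83 kcal/mol.
Chair I is the more stable (lower-energy) conformer, and in that chair the ethyl group is equatorial.

equatorial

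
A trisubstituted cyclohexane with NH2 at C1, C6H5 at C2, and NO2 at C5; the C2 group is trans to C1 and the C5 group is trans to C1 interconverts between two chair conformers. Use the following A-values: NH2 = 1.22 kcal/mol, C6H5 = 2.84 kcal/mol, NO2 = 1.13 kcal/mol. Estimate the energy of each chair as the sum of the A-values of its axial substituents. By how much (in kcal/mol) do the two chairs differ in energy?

2.93 kcal/mol

Chair I (amino axial, phenyl axial, nitro equatorial): E = 4.06 kcal/mol.
Chair II (amino equatorial, phenyl equatorial, nitro axial): E = 1.13 kcal/mol.
ΔE = 4.06 − 1.13 = 2.93 kcal/mol; chair II is more stable.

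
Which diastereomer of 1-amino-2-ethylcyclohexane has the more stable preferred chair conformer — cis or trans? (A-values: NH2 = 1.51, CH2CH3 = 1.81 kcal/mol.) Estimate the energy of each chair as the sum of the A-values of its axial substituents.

trans

At 1,2 positions (parity opposite): cis → (a,e or e,a); trans → (e,e or a,a).
Best chair for cis: E = 1.51 kcal/mol; best chair for trans: E = 0.00 kcal/mol.
The trans isomer is lower by 1.51 kcal/mol.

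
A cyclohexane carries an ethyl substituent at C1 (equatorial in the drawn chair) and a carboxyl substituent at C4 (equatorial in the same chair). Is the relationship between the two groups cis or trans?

trans

C1 and C4 have opposite parity, so their axial bonds point in opposite directions.
With opposite-parity carbons, two substituents on the same face are one axial and one equatorial; opposite faces give both axial or both equatorial.
Here the groups are equatorial/equatorial → opposite face → trans.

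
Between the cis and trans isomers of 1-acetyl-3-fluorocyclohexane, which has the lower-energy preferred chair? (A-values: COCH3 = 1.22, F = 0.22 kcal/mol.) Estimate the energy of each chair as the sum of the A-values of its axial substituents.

cis

At 1,3 positions (parity same): cis → (e,e or a,a); trans → (a,e or e,a).
Best chair for cis: E = 0.00 kcal/mol; best chair for trans: E = 0.22 kcal/mol.
The cis isomer is lower by 0.22 kcal/mol.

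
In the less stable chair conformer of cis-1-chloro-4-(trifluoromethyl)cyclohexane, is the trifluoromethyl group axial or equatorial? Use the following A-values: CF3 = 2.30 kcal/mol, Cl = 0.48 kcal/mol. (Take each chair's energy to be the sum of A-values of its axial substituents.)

C1 and C4 have opposite parity, so for the cis isomer the two substituents are one axial and one equatorial in each chair.
Chair I (trifluoromethyl axial, chloro equatorial): E = 2.30 kcal/mol.
Chair II (trifluoromethyl equatorial, chloro axial): E = 0.48 kcal/mol.
Chair I is the less stable (higher-energy) conformer, and in that chair the trifluoromethyl group is axial.

axial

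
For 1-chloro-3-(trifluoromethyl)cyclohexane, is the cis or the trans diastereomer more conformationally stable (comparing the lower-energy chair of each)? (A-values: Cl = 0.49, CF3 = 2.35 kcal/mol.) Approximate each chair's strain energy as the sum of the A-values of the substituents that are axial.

cis

At 1,3 positions (parity same): cis → (e,e or a,a); trans → (a,e or e,a).
Best chair for cis: E = 0.00 kcal/mol; best chair for trans: E = 0.49 kcal/mol.
The cis isomer is lower by 0.49 kcal/mol.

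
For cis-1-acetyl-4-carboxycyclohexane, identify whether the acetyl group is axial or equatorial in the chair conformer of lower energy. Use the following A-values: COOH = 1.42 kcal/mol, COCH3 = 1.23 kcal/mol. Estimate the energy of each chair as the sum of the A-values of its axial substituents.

C1 and C4 have opposite parity, so for the cis isomer the two substituents are one axial and one equatorial in each chair.
Chair I (carboxyl axial, acetyl equatorial): E = 1.42 kcal/mol.
Chair II (carboxyl equatorial, acetyl axial): E = 1.23 kcal/mol.
Chair II is the more stable (lower-energy) conformer, and in that chair the acetyl group is axial.

axial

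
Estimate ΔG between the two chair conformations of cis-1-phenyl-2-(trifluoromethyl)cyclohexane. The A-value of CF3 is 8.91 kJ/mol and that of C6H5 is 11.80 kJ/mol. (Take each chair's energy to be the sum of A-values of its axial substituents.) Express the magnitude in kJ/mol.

C1 and C2 have opposite parity, so for the cis isomer the two substituents are one axial and one equatorial in each chair.
Chair I (trifluoromethyl axial, phenyl equatorial): E = 8.91 kJ/mol.
Chair II (trifluoromethyl equatorial, phenyl axial): E = 11.80 kJ/mol.
ΔE = 11.80 − 8.91 = 2.89 kJ/mol; chair I is more stable.

2.89 kJ/mol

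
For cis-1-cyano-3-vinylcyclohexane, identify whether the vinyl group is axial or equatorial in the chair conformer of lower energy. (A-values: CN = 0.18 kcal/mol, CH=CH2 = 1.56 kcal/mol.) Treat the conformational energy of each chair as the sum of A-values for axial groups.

C1 and C3 have the same parity, so for the cis isomer the two substituents are e,e in one chair and a,a in the other.
Chair I (cyano axial, vinyl axial): E = 1.74 kcal/mol.
Chair II (cyano equatorial, vinyl equatorial): E = 0.00 kcal/mol.
Chair II is the more stable (lower-energy) conformer, and in that chair the vinyl group is equatorial.

equatorial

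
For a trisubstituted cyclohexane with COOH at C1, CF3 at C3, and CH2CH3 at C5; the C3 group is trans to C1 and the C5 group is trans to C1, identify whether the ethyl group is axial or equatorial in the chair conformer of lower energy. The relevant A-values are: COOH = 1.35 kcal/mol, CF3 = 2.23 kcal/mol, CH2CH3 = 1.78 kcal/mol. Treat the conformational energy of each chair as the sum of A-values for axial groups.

Chair I (carboxyl axial, trifluoromethyl equatorial, ethyl equatorial): E = 1.35 kcal/mol.
Chair II (carboxyl equatorial, trifluoromethyl axial, ethyl axial): E = 4.01 kcal/mol.
Chair I is the more stable (lower-energy) conformer, and in that chair the ethyl group is equatorial.

equatorial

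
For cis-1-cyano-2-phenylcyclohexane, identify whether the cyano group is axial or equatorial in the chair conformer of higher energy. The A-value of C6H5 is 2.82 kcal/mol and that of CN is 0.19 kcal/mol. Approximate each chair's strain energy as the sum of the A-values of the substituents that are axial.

C1 and C2 have opposite parity, so for the cis isomer the two substituents are one axial and one equatorial in each chair.
Chair I (phenyl axial, cyano equatorial): E = 2.82 kcal/mol.
Chair II (phenyl equatorial, cyano axial): E = 0.19 kcal/mol.
Chair I is the less stable (higher-energy) conformer, and in that chair the cyano group is equatorial.

equatorial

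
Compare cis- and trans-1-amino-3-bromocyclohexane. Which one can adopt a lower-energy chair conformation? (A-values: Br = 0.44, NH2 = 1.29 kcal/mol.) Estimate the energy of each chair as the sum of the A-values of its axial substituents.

At 1,3 positions (parity same): cis → (e,e or a,a); trans → (a,e or e,a).
Best chair for cis: E = 0.00 kcal/mol; best chair for trans: E = 0.44 kcal/mol.
The cis isomer is lower by 0.44 kcal/mol.

cis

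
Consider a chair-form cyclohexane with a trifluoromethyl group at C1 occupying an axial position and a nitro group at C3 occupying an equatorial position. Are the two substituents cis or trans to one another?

trans

C1 and C3 have the same parity, so their axial bonds point in the same direction.
With same-parity carbons, two substituents on the same face are both axial or both equatorial; opposite faces give one of each.
Here the groups are axial/equatorial → opposite face → trans.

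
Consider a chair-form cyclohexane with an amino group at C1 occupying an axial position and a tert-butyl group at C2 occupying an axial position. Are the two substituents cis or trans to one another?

trans

C1 and C2 have opposite parity, so their axial bonds point in opposite directions.
With opposite-parity carbons, two substituents on the same face are one axial and one equatorial; opposite faces give both axial or both equatorial.
Here the groups are axial/axial → opposite face → trans.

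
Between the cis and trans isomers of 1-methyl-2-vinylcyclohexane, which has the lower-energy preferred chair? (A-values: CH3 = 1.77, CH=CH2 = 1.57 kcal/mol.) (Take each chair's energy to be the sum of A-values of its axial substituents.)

trans

At 1,2 positions (parity opposite): cis → (a,e or e,a); trans → (e,e or a,a).
Best chair for cis: E = 1.57 kcal/mol; best chair for trans: E = 0.00 kcal/mol.
The trans isomer is lower by 1.57 kcal/mol.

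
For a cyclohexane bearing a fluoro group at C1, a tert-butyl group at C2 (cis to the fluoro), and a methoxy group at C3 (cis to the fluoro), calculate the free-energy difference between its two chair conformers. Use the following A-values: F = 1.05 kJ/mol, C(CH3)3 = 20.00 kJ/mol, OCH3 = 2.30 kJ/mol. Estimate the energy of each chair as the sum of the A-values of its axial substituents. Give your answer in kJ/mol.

16.65 kJ/mol

Chair I (fluoro axial, tert-butyl equatorial, methoxy axial): E = 3.35 kJ/mol.
Chair II (fluoro equatorial, tert-butyl axial, methoxy equatorial): E = 20.00 kJ/mol.
ΔE = 20.00 − 3.35 = 16.65 kJ/mol; chair I is more stable.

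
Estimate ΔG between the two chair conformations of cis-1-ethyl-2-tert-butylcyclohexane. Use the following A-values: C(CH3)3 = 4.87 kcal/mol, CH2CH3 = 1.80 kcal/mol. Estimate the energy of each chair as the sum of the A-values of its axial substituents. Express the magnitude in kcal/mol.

C1 and C2 have opposite parity, so for the cis isomer the two substituents are one axial and one equatorial in each chair.
Chair I (tert-butyl axial, ethyl equatorial): E = 4.87 kcal/mol.
Chair II (tert-butyl equatorial, ethyl axial): E = 1.80 kcal/mol.
ΔE = 4.87 − 1.80 = 3.07 kcal/mol; chair II is more stable.

3.07 kcal/mol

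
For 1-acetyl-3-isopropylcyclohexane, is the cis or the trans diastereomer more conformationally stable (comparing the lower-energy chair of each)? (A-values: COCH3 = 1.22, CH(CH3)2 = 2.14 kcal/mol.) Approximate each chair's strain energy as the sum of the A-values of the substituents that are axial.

At 1,3 positions (parity same): cis → (e,e or a,a); trans → (a,e or e,a).
Best chair for cis: E = 0.00 kcal/mol; best chair for trans: E = 1.22 kcal/mol.
The cis isomer is lower by 1.22 kcal/mol.

cis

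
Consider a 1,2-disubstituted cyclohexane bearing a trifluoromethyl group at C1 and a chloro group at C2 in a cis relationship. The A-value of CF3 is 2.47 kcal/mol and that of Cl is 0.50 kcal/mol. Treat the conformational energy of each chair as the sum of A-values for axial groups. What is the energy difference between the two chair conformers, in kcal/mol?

C1 and C2 have opposite parity, so for the cis isomer the two substituents are one axial and one equatorial in each chair.
Chair I (trifluoromethyl axial, chloro equatorial): E = 2.47 kcal/mol.
Chair II (trifluoromethyl equatorial, chloro axial): E = 0.50 kcal/mol.
ΔE = 2.47 − 0.50 = 1.97 kcal/mol; chair II is more stable.

1.97 kcal/mol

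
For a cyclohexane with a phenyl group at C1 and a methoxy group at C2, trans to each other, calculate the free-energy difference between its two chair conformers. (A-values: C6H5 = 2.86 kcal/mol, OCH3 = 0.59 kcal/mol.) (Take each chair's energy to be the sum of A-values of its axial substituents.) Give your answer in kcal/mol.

3.45 kcal/mol

C1 and C2 have opposite parity, so for the trans isomer the two substituents are e,e in one chair and a,a in the other.
Chair I (phenyl axial, methoxy axial): E = 3.45 kcal/mol.
Chair II (phenyl equatorial, methoxy equatorial): E = 0.00 kcal/mol.
ΔE = 3.45 − 0.00 = 3.45 kcal/mol; chair II is more stable.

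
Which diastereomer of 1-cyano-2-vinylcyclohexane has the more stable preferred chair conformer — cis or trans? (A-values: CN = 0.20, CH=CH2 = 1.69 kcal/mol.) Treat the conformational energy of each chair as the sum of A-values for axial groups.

At 1,2 positions (parity opposite): cis → (a,e or e,a); trans → (e,e or a,a).
Best chair for cis: E = 0.20 kcal/mol; best chair for trans: E = 0.00 kcal/mol.
The trans isomer is lower by 0.20 kcal/mol.

trans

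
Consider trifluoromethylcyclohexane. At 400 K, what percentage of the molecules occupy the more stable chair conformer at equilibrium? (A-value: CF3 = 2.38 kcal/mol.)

One chair has the trifluoromethyl group axial (E = 2.38 kcal/mol) and the other has it equatorial (E = 0).
ΔG = 2.38 kcal/mol between the two chairs.
K = exp(ΔG/RT) with R = 1.987×10⁻³ kcal mol⁻¹ K⁻¹ and T = 400 K gives K ≈ 20.
Fraction in the lower-energy chair = K/(K+1) = 95.2%.

95.2%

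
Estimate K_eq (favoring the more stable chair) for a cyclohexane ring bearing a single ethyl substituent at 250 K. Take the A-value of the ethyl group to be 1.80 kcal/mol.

K ≈ 37.5

One chair has the ethyl group axial (E = 1.80 kcal/mol) and the other has it equatorial (E = 0).
ΔG = 1.80 kcal/mol between the two chairs.
K = exp(ΔG/RT) with R = 1.987×10⁻³ kcal mol⁻¹ K⁻¹ and T = 250 K gives K ≈ 37.5.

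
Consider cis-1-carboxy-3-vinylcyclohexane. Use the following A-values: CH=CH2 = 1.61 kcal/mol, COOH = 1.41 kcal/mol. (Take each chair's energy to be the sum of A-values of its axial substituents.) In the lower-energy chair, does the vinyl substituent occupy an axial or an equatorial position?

equatorial

C1 and C3 have the same parity, so for the cis isomer the two substituents are e,e in one chair and a,a in the other.
Chair I (vinyl axial, carboxyl axial): E = 3.02 kcal/mol.
Chair II (vinyl equatorial, carboxyl equatorial): E = 0.00 kcal/mol.
Chair II is the more stable (lower-energy) conformer, and in that chair the vinyl group is equatorial.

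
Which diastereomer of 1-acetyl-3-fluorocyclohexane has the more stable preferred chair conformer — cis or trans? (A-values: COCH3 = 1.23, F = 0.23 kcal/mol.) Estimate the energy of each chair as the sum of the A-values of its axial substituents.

cis

At 1,3 positions (parity same): cis → (e,e or a,a); trans → (a,e or e,a).
Best chair for cis: E = 0.00 kcal/mol; best chair for trans: E = 0.23 kcal/mol.
The cis isomer is lower by 0.23 kcal/mol.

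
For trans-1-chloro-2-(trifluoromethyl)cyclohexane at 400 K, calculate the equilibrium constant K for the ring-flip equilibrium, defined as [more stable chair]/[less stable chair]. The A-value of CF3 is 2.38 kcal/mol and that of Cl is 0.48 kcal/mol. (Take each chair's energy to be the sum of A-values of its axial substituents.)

K ≈ 36.5

C1 and C2 have opposite parity, so for the trans isomer the two substituents are e,e in one chair and a,a in the other.
Chair I (trifluoromethyl axial, chloro axial): E = 2.86 kcal/mol; chair II (trifluoromethyl equatorial, chloro equatorial): E = 0.00 kcal/mol.
ΔG = 2.86 kcal/mol between the two chairs.
K = exp(ΔG/RT) with R = 1.987×10⁻³ kcal mol⁻¹ K⁻¹ and T = 400 K gives K ≈ 36.5.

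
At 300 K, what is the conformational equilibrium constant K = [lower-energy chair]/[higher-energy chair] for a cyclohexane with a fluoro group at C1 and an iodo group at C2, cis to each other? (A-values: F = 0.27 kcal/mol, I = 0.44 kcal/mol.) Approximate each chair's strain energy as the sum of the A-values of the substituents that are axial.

C1 and C2 have opposite parity, so for the cis isomer the two substituents are one axial and one equatorial in each chair.
Chair I (fluoro axial, iodo equatorial): E = 0.27 kcal/mol; chair II (fluoro equatorial, iodo axial): E = 0.44 kcal/mol.
ΔG = 0.17 kcal/mol between the two chairs.
K = exp(ΔG/RT) with R = 1.987×10⁻³ kcal mol⁻¹ K⁻¹ and T = 300 K gives K ≈ 1.33.

K ≈ 1.33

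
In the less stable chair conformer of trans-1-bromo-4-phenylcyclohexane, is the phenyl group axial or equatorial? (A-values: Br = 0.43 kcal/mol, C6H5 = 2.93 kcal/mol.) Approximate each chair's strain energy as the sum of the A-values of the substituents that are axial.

C1 and C4 have opposite parity, so for the trans isomer the two substituents are e,e in one chair and a,a in the other.
Chair I (bromo axial, phenyl axial): E = 3.36 kcal/mol.
Chair II (bromo equatorial, phenyl equatorial): E = 0.00 kcal/mol.
Chair I is the less stable (higher-energy) conformer, and in that chair the phenyl group is axial.

axial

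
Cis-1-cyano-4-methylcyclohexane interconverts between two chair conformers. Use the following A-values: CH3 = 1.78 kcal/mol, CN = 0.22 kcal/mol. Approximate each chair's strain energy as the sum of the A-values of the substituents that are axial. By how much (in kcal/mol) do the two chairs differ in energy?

1.56 kcal/mol

C1 and C4 have opposite parity, so for the cis isomer the two substituents are one axial and one equatorial in each chair.
Chair I (methyl axial, cyano equatorial): E = 1.78 kcal/mol.
Chair II (methyl equatorial, cyano axial): E = 0.22 kcal/mol.
ΔE = 1.78 − 0.22 = 1.56 kcal/mol; chair II is more stable.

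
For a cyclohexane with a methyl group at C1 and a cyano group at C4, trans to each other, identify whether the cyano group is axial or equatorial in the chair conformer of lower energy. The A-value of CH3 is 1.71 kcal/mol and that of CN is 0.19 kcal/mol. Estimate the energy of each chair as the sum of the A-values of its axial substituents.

equatorial

C1 and C4 have opposite parity, so for the trans isomer the two substituents are e,e in one chair and a,a in the other.
Chair I (methyl axial, cyano axial): E = 1.90 kcal/mol.
Chair II (methyl equatorial, cyano equatorial): E = 0.00 kcal/mol.
Chair II is the more stable (lower-energy) conformer, and in that chair the cyano group is equatorial.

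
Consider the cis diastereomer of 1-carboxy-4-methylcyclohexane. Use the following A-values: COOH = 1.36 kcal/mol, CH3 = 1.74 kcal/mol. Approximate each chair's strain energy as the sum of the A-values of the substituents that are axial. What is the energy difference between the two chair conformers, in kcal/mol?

C1 and C4 have opposite parity, so for the cis isomer the two substituents are one axial and one equatorial in each chair.
Chair I (carboxyl axial, methyl equatorial): E = 1.36 kcal/mol.
Chair II (carboxyl equatorial, methyl axial): E = 1.74 kcal/mol.
ΔE = 1.74 − 1.36 = 0.38 kcal/mol; chair I is more stable.

0.38 kcal/mol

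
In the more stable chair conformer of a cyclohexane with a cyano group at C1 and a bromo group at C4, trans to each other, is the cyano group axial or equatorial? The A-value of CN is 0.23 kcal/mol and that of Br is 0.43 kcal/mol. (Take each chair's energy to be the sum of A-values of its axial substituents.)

C1 and C4 have opposite parity, so for the trans isomer the two substituents are e,e in one chair and a,a in the other.
Chair I (cyano axial, bromo axial): E = 0.66 kcal/mol.
Chair II (cyano equatorial, bromo equatorial): E = 0.00 kcal/mol.
Chair II is the more stable (lower-energy) conformer, and in that chair the cyano group is equatorial.

equatorial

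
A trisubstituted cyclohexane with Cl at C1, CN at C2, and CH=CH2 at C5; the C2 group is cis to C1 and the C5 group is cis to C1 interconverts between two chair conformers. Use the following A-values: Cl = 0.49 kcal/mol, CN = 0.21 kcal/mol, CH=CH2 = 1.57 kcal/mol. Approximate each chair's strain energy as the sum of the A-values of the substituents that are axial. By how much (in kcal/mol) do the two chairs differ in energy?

1.85 kcal/mol

Chair I (chloro axial, cyano equatorial, vinyl axial): E = 2.06 kcal/mol.
Chair II (chloro equatorial, cyano axial, vinyl equatorial): E = 0.21 kcal/mol.
ΔE = 2.06 − 0.21 = 1.85 kcal/mol; chair II is more stable.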